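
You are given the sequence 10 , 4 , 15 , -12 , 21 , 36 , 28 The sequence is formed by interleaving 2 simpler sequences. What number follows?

-108

Odd-indexed and even-indexed terms follow separate rules.
Track A: 10, 15, 21, 28. Triangular numbers starting at T_4.
Track B: 4, -12, 36. A geometric progression (common ratio -3).
Position 8 → track B, term 4 = -108.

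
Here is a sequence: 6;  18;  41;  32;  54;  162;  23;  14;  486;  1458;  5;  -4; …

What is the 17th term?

Positions follow the repeating pattern AABB; grouping by letter gives 2 tracks.
Subsequence A: 6, 18, 54, 162, 486, 1458 (a geometric progression (common ratio 3)).
Subsequence B: 41, 32, 23, 14, 5, -4 (linear: a_n = 50 − 9·n).
The 17th slot belongs to subsequence A; its 9th term is 39366.

39366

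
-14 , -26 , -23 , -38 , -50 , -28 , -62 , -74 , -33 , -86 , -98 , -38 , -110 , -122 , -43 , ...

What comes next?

Positions follow the repeating pattern AAB; grouping by letter gives 2 tracks.
Subsequence A: -14, -26, -38, -50, -62, -74, -86, -98, -110, -122 — linear: a_n = -2 − 12·n.
Subsequence B: -23, -28, -33, -38, -43 — subtracting 5 each time.
Position 16 → subsequence A, term 11 = -134.

-134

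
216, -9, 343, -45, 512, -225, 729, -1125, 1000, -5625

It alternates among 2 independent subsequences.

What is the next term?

1331

Positions 1, 3, 5, … form one subsequence and positions 2, 4, 6, … form another.
Stream A = 216, 343, 512, 729, 1000: perfect cubes starting at 6³.
Stream B = -9, -45, -225, -1125, -5625: geometric with ratio 5.
Term 11 comes from stream A (its 6th entry): 1331.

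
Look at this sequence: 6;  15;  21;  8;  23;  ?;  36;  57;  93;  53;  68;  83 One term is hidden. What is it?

38

The slot pattern repeats as AAABBB (period 6), so there are 2 interleaved tracks.
Track A: 6, 15, 21, 36, 57, 93 (a Fibonacci-like recurrence a_n = a_{n-1} + a_{n-2}).
Track B: 8, 23, ?, 53, 68, 83 (linear: a_n = -7 + 15·n).
The gap is track B's term 3; the rule gives 38.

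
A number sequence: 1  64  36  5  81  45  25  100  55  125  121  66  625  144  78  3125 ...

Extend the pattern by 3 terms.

169, 91, 15625

Split by position mod 3 into 3 tracks.
Track A is 1, 5, 25, 125, 625, 3125, which is powers of 5.
Track B is 64, 81, 100, 121, 144, which is consecutive squares n² from n = 8.
Track C is 36, 45, 55, 66, 78, which is the triangular numbers T_8, T_9, ….
Term 17 comes from track B (its 6th entry): 169.
Term 18 comes from track C (its 6th entry): 91.
Term 19 comes from track A (its 7th entry): 15625.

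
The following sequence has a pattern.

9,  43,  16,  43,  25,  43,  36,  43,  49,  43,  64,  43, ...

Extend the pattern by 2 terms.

The terms cycle through 2 interleaved subsequences.
Track A: 9, 16, 25, 36, 49, 64 — perfect squares starting at 3².
Track B: 43, 43, 43, 43, 43, 43 — constant 43.
The 13th slot belongs to track A; its 7th term is 81.
Position 14 falls in track B as its term 7, giving 43.

81, 43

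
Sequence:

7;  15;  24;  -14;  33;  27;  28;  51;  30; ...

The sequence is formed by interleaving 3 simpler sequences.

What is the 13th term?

112

Split by position mod 3 into 3 tracks.
Track A: 7, -14, 28 — a geometric progression (common ratio -2).
Track B: 15, 33, 51 — adding 18 each time.
Track C: 24, 27, 30 — linear: a_n = 21 + 3·n.
Term 13 comes from track A (its 5th entry): 112.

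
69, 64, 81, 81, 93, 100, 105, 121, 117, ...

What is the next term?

Odd-indexed and even-indexed terms follow separate rules.
Subsequence A: 69, 81, 93, 105, 117 (arithmetic with common difference +12).
Subsequence B: 64, 81, 100, 121 (the squares 8², 9², 10², …).
The 10th slot belongs to subsequence B; its 5th term is 144.

144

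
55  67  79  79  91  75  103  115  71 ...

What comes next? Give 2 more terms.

Positions follow the repeating pattern AAB; grouping by letter gives 2 tracks.
Stream A is 55, 67, 79, 91, 103, 115, which is adding 12 each time.
Stream B is 79, 75, 71, which is arithmetic, step −4.
Position 10 → stream A, term 7 = 127.
The 11th slot belongs to stream A; its 8th term is 139.

127, 139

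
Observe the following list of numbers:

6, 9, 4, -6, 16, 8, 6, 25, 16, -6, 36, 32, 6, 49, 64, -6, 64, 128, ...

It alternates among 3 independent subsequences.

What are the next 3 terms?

Read the sequence 3 terms at a time; column i is its own pattern.
Track A: 6, -6, 6, -6, 6, -6 (alternating ±6).
Track B: 9, 16, 25, 36, 49, 64 (the squares 3², 4², 5², …).
Track C: 4, 8, 16, 32, 64, 128 (powers 2^2, 2^3, 2^4, …).
The 19th slot belongs to track A; its 7th term is 6.
The 20th slot belongs to track B; its 7th term is 81.
Position 21 falls in track C as its term 7, giving 256.

6, 81, 256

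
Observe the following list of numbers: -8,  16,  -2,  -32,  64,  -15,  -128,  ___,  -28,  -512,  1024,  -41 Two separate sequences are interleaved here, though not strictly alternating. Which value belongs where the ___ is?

256

The slot pattern repeats as AAB (period 3), so there are 2 interleaved tracks.
Subsequence A = -8, 16, -32, 64, -128, ?, -512, 1024: a geometric progression (common ratio -2).
Subsequence B = -2, -15, -28, -41: subtracting 13 each time.
The gap is subsequence A's term 6; the rule gives 256.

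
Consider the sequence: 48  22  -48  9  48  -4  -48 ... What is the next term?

Split by position mod 2 into 2 tracks.
Subsequence A: 48, -48, 48, -48 — the oscillation 48·(−1)^(n+1).
Subsequence B: 22, 9, -4 — subtracting 13 each time.
Position 8 → subsequence B, term 4 = -17.

-17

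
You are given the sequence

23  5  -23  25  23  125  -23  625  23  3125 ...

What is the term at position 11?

Split by position mod 2 into 2 tracks.
Subsequence A: 23, -23, 23, -23, 23 (alternating ±23).
Subsequence B: 5, 25, 125, 625, 3125 (powers 5^1, 5^2, 5^3, …).
Position 11 falls in subsequence A as its term 6, giving -23.

-23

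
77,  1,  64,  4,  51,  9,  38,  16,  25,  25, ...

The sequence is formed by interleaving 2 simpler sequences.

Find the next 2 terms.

12, 36

Positions 1, 3, 5, … form one subsequence and positions 2, 4, 6, … form another.
Stream A: 77, 64, 51, 38, 25 — arithmetic with common difference −13.
Stream B: 1, 4, 9, 16, 25 — the squares 1², 2², 3², ….
The 11th slot belongs to stream A; its 6th term is 12.
Position 12 falls in stream B as its term 6, giving 36.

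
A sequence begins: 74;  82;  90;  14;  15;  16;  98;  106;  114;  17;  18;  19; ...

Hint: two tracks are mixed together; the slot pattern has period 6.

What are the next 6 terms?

Reading positions in blocks of 6 reveals the pattern AAABBB — 2 tracks woven together.
Track A: 74, 82, 90, 98, 106, 114. Adding 8 each time.
Track B: 14, 15, 16, 17, 18, 19. Arithmetic with common difference +1.
Position 13 falls in track A as its term 7, giving 122.
Term 14 comes from track A (its 8th entry): 130.
Position 15 → track A, term 9 = 138.
Position 16 → track B, term 7 = 20.
Term 17 comes from track B (its 8th entry): 21.
The 18th slot belongs to track B; its 9th term is 22.

122, 130, 138, 20, 21, 22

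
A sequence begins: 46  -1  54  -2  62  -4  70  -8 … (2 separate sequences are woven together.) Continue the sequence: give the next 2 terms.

78, -16

Taking every 2nd term gives 2 separate tracks.
Track A: 46, 54, 62, 70 (linear: a_n = 38 + 8·n).
Track B: -1, -2, -4, -8 (geometric with ratio 2).
Position 9 → track A, term 5 = 78.
Term 10 comes from track B (its 5th entry): -16.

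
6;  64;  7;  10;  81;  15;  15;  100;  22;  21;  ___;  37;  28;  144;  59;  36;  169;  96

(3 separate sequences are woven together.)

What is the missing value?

121

Taking every 3rd term gives 3 separate tracks.
Stream A: 6, 10, 15, 21, 28, 36 (triangular numbers starting at T_3).
Stream B: 64, 81, 100, ?, 144, 169 (the squares 8², 9², 10², …).
Stream C: 7, 15, 22, 37, 59, 96 (each term equals the sum of the previous two).
So the missing entry in stream B is 121.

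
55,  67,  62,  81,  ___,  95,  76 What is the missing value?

69

The terms cycle through 2 interleaved subsequences.
Track A: 55, 62, ?, 76 — linear: a_n = 48 + 7·n.
Track B: 67, 81, 95 — arithmetic, step +14.
The gap is track A's term 3; the rule gives 69.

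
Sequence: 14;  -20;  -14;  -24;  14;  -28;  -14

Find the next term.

Positions 1, 3, 5, … form one subsequence and positions 2, 4, 6, … form another.
Subsequence A: 14, -14, 14, -14. Oscillating between 14 and -14.
Subsequence B: -20, -24, -28. Subtracting 4 each time.
The 8th slot belongs to subsequence B; its 4th term is -32.

-32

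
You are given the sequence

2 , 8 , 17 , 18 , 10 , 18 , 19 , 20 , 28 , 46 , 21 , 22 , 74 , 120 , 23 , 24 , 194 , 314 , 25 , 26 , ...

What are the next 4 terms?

508, 822, 27, 28

The slot pattern repeats as AABB (period 4), so there are 2 interleaved tracks.
Track A: 2, 8, 10, 18, 28, 46, 74, 120, 194, 314 (Fibonacci-style (each term is the sum of the two before it)).
Track B: 17, 18, 19, 20, 21, 22, 23, 24, 25, 26 (adding 1 each time).
Position 21 falls in track A as its term 11, giving 508.
Term 22 comes from track A (its 12th entry): 822.
Position 23 falls in track B as its term 11, giving 27.
The 24th slot belongs to track B; its 12th term is 28.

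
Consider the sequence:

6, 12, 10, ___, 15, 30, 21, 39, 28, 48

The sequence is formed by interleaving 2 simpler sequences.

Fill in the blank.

21

Positions 1, 3, 5, … form one subsequence and positions 2, 4, 6, … form another.
Track A is 6, 10, 15, 21, 28, which is the triangular numbers T_3, T_4, ….
Track B is 12, ?, 30, 39, 48, which is arithmetic, step +9.
Filling track B at index 2 by its rule yields 21.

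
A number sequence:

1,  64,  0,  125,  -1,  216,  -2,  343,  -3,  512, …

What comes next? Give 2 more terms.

Odd-indexed and even-indexed terms follow separate rules.
Subsequence A: 1, 0, -1, -2, -3 (subtracting 1 each time).
Subsequence B: 64, 125, 216, 343, 512 (perfect cubes starting at 4³).
Term 11 comes from subsequence A (its 6th entry): -4.
Term 12 comes from subsequence B (its 6th entry): 729.

-4, 729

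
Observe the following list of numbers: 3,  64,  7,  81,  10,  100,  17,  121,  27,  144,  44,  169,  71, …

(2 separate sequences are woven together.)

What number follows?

The terms cycle through 2 interleaved subsequences.
Track A: 3, 7, 10, 17, 27, 44, 71. Fibonacci-style (each term is the sum of the two before it).
Track B: 64, 81, 100, 121, 144, 169. The squares 8², 9², 10², ….
Position 14 falls in track B as its term 7, giving 196.

196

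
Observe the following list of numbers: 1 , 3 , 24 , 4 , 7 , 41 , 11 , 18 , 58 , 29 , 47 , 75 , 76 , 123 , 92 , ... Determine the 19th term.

521

The slot pattern repeats as AAB (period 3), so there are 2 interleaved tracks.
Track A: 1, 3, 4, 7, 11, 18, 29, 47, 76, 123. Fibonacci-style (each term is the sum of the two before it).
Track B: 24, 41, 58, 75, 92. Adding 17 each time.
Position 19 falls in track A as its term 13, giving 521.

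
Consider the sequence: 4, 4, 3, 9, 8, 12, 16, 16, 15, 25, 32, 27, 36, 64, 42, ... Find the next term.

Read the sequence 3 terms at a time; column i is its own pattern.
Track A: 4, 9, 16, 25, 36 — the squares 2², 3², 4², ….
Track B: 4, 8, 16, 32, 64 — powers 2^2, 2^3, 2^4, ….
Track C: 3, 12, 15, 27, 42 — each term equals the sum of the previous two.
Position 16 → track A, term 6 = 49.

49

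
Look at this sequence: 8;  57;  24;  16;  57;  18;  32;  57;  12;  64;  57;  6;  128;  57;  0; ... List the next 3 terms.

256, 57, -6

Taking every 3rd term gives 3 separate tracks.
Stream A: 8, 16, 32, 64, 128. Powers 2^3, 2^4, 2^5, ….
Stream B: 57, 57, 57, 57, 57. Always 57.
Stream C: 24, 18, 12, 6, 0. Arithmetic, step −6.
The 16th slot belongs to stream A; its 6th term is 256.
Term 17 comes from stream B (its 6th entry): 57.
The 18th slot belongs to stream C; its 6th term is -6.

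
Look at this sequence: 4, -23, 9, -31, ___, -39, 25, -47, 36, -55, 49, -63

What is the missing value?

Positions 1, 3, 5, … form one subsequence and positions 2, 4, 6, … form another.
Track A: 4, 9, ?, 25, 36, 49 (the squares 2², 3², 4², …).
Track B: -23, -31, -39, -47, -55, -63 (linear: a_n = -15 − 8·n).
Track A's pattern makes the blank 16.

16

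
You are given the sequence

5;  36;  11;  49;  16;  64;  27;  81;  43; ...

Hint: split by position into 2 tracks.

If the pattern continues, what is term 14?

144

Odd-indexed and even-indexed terms follow separate rules.
Track A: 5, 11, 16, 27, 43 (each term equals the sum of the previous two).
Track B: 36, 49, 64, 81 (perfect squares starting at 6²).
Position 14 → track B, term 7 = 144.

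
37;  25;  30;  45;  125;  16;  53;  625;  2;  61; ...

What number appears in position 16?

77

Read the sequence 3 terms at a time; column i is its own pattern.
Track A = 37, 45, 53, 61: adding 8 each time.
Track B = 25, 125, 625: successive powers of 5.
Track C = 30, 16, 2: arithmetic, step −14.
Term 16 comes from track A (its 6th entry): 77.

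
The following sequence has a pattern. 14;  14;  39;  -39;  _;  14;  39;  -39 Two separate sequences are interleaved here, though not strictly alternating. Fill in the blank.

The slot pattern repeats as AABB (period 4), so there are 2 interleaved tracks.
Subsequence A: 14, 14, ?, 14 (constant 14).
Subsequence B: 39, -39, 39, -39 (alternating ±39).
So the missing entry in subsequence A is 14.

14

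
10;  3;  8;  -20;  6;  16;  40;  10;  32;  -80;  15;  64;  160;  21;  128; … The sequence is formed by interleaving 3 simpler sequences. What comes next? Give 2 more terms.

Split by position mod 3: positions 1, 4, 7, … form one track, and each other residue class forms its own.
Subsequence A is 10, -20, 40, -80, 160, which is geometric, ×-2 each step.
Subsequence B is 3, 6, 10, 15, 21, which is the triangular numbers T_2, T_3, ….
Subsequence C is 8, 16, 32, 64, 128, which is powers 2^3, 2^4, 2^5, ….
Term 16 comes from subsequence A (its 6th entry): -320.
Position 17 falls in subsequence B as its term 6, giving 28.

-320, 28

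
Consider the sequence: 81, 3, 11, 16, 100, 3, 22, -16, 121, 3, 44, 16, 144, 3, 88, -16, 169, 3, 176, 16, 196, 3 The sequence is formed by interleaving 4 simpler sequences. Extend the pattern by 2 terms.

The terms cycle through 4 interleaved subsequences.
Track A: 81, 100, 121, 144, 169, 196 — perfect squares starting at 9².
Track B: 3, 3, 3, 3, 3, 3 — the constant sequence 3.
Track C: 11, 22, 44, 88, 176 — a geometric progression (common ratio 2).
Track D: 16, -16, 16, -16, 16 — oscillating between 16 and -16.
Term 23 comes from track C (its 6th entry): 352.
The 24th slot belongs to track D; its 6th term is -16.

352, -16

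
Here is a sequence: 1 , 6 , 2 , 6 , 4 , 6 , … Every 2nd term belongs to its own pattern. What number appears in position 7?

Odd-indexed and even-indexed terms follow separate rules.
Track A = 1, 2, 4: multiplying by 2 each time.
Track B = 6, 6, 6: always 6.
Term 7 comes from track A (its 4th entry): 8.

8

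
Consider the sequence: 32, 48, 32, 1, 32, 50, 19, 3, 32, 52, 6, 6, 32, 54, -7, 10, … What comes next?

32

Split by position mod 4 into 4 tracks.
Stream A: 32, 32, 32, 32. Always 32.
Stream B: 48, 50, 52, 54. Arithmetic with common difference +2.
Stream C: 32, 19, 6, -7. Linear: a_n = 45 − 13·n.
Stream D: 1, 3, 6, 10. Triangular numbers n(n+1)/2 for n = 1, 2, ….
Position 17 → stream A, term 5 = 32.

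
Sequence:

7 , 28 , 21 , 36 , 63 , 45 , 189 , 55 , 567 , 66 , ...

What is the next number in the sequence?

1701

Odd-indexed and even-indexed terms follow separate rules.
Track A: 7, 21, 63, 189, 567 (geometric with ratio 3).
Track B: 28, 36, 45, 55, 66 (triangular numbers starting at T_7).
Term 11 comes from track A (its 6th entry): 1701.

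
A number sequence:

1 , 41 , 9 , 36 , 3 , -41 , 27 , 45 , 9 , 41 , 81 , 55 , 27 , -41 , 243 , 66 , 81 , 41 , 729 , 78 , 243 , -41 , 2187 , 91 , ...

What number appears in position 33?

6561

The terms cycle through 4 interleaved subsequences.
Track A: 1, 3, 9, 27, 81, 243 (successive powers of 3).
Track B: 41, -41, 41, -41, 41, -41 (oscillating between 41 and -41).
Track C: 9, 27, 81, 243, 729, 2187 (geometric with ratio 3).
Track D: 36, 45, 55, 66, 78, 91 (the triangular numbers T_8, T_9, …).
Term 33 comes from track A (its 9th entry): 6561.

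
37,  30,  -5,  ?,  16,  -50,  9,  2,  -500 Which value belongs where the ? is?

23

Positions follow the repeating pattern AAB; grouping by letter gives 2 tracks.
Stream A: 37, 30, ?, 16, 9, 2 — subtracting 7 each time.
Stream B: -5, -50, -500 — geometric with ratio 10.
So the missing entry in stream A is 23.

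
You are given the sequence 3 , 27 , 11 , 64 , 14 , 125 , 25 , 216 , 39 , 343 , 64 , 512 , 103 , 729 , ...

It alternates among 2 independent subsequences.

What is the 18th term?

1331

Taking every 2nd term gives 2 separate tracks.
Track A: 3, 11, 14, 25, 39, 64, 103 (Fibonacci-style (each term is the sum of the two before it)).
Track B: 27, 64, 125, 216, 343, 512, 729 (the cubes 3³, 4³, 5³, …).
The 18th slot belongs to track B; its 9th term is 1331.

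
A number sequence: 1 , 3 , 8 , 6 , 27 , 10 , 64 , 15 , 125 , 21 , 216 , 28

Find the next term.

343

The terms cycle through 2 interleaved subsequences.
Stream A: 1, 8, 27, 64, 125, 216 — consecutive cubes n³ from n = 1.
Stream B: 3, 6, 10, 15, 21, 28 — triangular numbers n(n+1)/2 for n = 2, 3, ….
Position 13 falls in stream A as its term 7, giving 343.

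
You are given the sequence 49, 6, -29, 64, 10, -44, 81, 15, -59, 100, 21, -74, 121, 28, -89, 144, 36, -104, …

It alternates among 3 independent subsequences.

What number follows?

169

Split by position mod 3: positions 1, 4, 7, … form one track, and each other residue class forms its own.
Track A: 49, 64, 81, 100, 121, 144 (consecutive squares n² from n = 7).
Track B: 6, 10, 15, 21, 28, 36 (triangular numbers starting at T_3).
Track C: -29, -44, -59, -74, -89, -104 (arithmetic, step −15).
The 19th slot belongs to track A; its 7th term is 169.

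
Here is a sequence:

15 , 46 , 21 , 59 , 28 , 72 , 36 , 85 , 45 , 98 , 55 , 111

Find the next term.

Split by position mod 2 into 2 tracks.
Track A is 15, 21, 28, 36, 45, 55, which is triangular numbers n(n+1)/2 for n = 5, 6, ….
Track B is 46, 59, 72, 85, 98, 111, which is arithmetic, step +13.
Term 13 comes from track A (its 7th entry): 66.

66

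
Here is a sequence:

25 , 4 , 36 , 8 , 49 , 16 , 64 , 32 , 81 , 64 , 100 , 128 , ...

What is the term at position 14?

256

Taking every 2nd term gives 2 separate tracks.
Track A: 25, 36, 49, 64, 81, 100. Perfect squares starting at 5².
Track B: 4, 8, 16, 32, 64, 128. Successive powers of 2.
The 14th slot belongs to track B; its 7th term is 256.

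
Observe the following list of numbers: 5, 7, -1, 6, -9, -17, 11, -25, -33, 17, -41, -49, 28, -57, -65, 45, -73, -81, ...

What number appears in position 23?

Reading positions in blocks of 3 reveals the pattern ABB — 2 tracks woven together.
Subsequence A is 5, 6, 11, 17, 28, 45, which is Fibonacci-style (each term is the sum of the two before it).
Subsequence B is 7, -1, -9, -17, -25, -33, -41, -49, -57, -65, -73, -81, which is subtracting 8 each time.
Term 23 comes from subsequence B (its 15th entry): -105.

-105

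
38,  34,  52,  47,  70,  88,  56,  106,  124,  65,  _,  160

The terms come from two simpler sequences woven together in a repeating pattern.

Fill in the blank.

Positions follow the repeating pattern ABB; grouping by letter gives 2 tracks.
Stream A: 38, 47, 56, 65 — linear: a_n = 29 + 9·n.
Stream B: 34, 52, 70, 88, 106, 124, ?, 160 — arithmetic with common difference +18.
The gap is stream B's term 7; the rule gives 142.

142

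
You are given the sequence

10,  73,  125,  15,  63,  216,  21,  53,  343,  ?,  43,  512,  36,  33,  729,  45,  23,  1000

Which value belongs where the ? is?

Split by position mod 3 into 3 tracks.
Track A: 10, 15, 21, ?, 36, 45 — triangular numbers n(n+1)/2 for n = 4, 5, ….
Track B: 73, 63, 53, 43, 33, 23 — arithmetic with common difference −10.
Track C: 125, 216, 343, 512, 729, 1000 — perfect cubes starting at 5³.
Track A's pattern makes the blank 28.

28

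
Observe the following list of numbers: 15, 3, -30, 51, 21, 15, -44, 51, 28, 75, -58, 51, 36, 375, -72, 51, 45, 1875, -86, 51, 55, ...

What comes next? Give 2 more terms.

Read the sequence 4 terms at a time; column i is its own pattern.
Track A: 15, 21, 28, 36, 45, 55 — triangular numbers n(n+1)/2 for n = 5, 6, ….
Track B: 3, 15, 75, 375, 1875 — geometric with ratio 5.
Track C: -30, -44, -58, -72, -86 — arithmetic, step −14.
Track D: 51, 51, 51, 51, 51 — constant 51.
Term 22 comes from track B (its 6th entry): 9375.
The 23rd slot belongs to track C; its 6th term is -100.

9375, -100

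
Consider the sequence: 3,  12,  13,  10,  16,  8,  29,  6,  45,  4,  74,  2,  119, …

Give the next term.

Split by position mod 2 into 2 tracks.
Stream A = 3, 13, 16, 29, 45, 74, 119: each term equals the sum of the previous two.
Stream B = 12, 10, 8, 6, 4, 2: arithmetic, step −2.
Position 14 → stream B, term 7 = 0.

0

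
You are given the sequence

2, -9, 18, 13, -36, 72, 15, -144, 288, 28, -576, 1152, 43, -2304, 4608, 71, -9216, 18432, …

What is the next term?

Reading positions in blocks of 3 reveals the pattern ABB — 2 tracks woven together.
Stream A = 2, 13, 15, 28, 43, 71: each term equals the sum of the previous two.
Stream B = -9, 18, -36, 72, -144, 288, -576, 1152, -2304, 4608, -9216, 18432: geometric with ratio -2.
Position 19 → stream A, term 7 = 114.

114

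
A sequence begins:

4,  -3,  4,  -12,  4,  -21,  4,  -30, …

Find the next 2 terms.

Odd-indexed and even-indexed terms follow separate rules.
Track A is 4, 4, 4, 4, which is the constant sequence 4.
Track B is -3, -12, -21, -30, which is arithmetic, step −9.
The 9th slot belongs to track A; its 5th term is 4.
Position 10 → track B, term 5 = -39.

4, -39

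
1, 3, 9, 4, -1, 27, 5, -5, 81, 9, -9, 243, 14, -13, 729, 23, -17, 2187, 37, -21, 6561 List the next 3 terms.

Split by position mod 3: positions 1, 4, 7, … form one track, and each other residue class forms its own.
Track A: 1, 4, 5, 9, 14, 23, 37. Fibonacci-style (each term is the sum of the two before it).
Track B: 3, -1, -5, -9, -13, -17, -21. Arithmetic, step −4.
Track C: 9, 27, 81, 243, 729, 2187, 6561. Successive powers of 3.
Position 22 → track A, term 8 = 60.
The 23rd slot belongs to track B; its 8th term is -25.
Position 24 → track C, term 8 = 19683.

60, -25, 19683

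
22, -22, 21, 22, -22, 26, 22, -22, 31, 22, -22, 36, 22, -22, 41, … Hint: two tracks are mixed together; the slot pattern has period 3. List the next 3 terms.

22, -22, 46

The slot pattern repeats as AAB (period 3), so there are 2 interleaved tracks.
Track A: 22, -22, 22, -22, 22, -22, 22, -22, 22, -22. The oscillation 22·(−1)^(n+1).
Track B: 21, 26, 31, 36, 41. Arithmetic with common difference +5.
Position 16 → track A, term 11 = 22.
Position 17 → track A, term 12 = -22.
Term 18 comes from track B (its 6th entry): 46.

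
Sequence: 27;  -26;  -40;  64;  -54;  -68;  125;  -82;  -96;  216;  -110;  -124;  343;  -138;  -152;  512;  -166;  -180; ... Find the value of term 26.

The slot pattern repeats as ABB (period 3), so there are 2 interleaved tracks.
Track A: 27, 64, 125, 216, 343, 512. Consecutive cubes n³ from n = 3.
Track B: -26, -40, -54, -68, -82, -96, -110, -124, -138, -152, -166, -180. Subtracting 14 each time.
Term 26 comes from track B (its 17th entry): -250.

-250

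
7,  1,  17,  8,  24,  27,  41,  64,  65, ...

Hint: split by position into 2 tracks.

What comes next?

Taking every 2nd term gives 2 separate tracks.
Stream A: 7, 17, 24, 41, 65 (a Fibonacci-like recurrence a_n = a_{n-1} + a_{n-2}).
Stream B: 1, 8, 27, 64 (consecutive cubes n³ from n = 1).
The 10th slot belongs to stream B; its 5th term is 125.

125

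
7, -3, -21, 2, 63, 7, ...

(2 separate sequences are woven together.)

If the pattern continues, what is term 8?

Split by position mod 2 into 2 tracks.
Track A: 7, -21, 63. Geometric with ratio -3.
Track B: -3, 2, 7. Adding 5 each time.
The 8th slot belongs to track B; its 4th term is 12.

12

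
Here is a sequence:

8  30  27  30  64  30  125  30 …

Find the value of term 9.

The terms cycle through 2 interleaved subsequences.
Subsequence A: 8, 27, 64, 125 — the cubes 2³, 3³, 4³, ….
Subsequence B: 30, 30, 30, 30 — the constant sequence 30.
Position 9 falls in subsequence A as its term 5, giving 216.

216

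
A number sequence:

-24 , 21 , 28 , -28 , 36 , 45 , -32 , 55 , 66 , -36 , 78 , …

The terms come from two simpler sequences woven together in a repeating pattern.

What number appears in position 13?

The slot pattern repeats as ABB (period 3), so there are 2 interleaved tracks.
Track A: -24, -28, -32, -36 (linear: a_n = -20 − 4·n).
Track B: 21, 28, 36, 45, 55, 66, 78 (triangular numbers starting at T_6).
Term 13 comes from track A (its 5th entry): -40.

-40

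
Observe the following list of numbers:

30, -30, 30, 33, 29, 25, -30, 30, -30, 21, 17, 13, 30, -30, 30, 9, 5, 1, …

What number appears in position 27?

30

The slot pattern repeats as AAABBB (period 6), so there are 2 interleaved tracks.
Track A: 30, -30, 30, -30, 30, -30, 30, -30, 30 (the oscillation 30·(−1)^(n+1)).
Track B: 33, 29, 25, 21, 17, 13, 9, 5, 1 (arithmetic with common difference −4).
The 27th slot belongs to track A; its 15th term is 30.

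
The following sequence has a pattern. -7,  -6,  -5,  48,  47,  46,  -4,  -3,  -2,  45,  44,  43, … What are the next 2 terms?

The slot pattern repeats as AAABBB (period 6), so there are 2 interleaved tracks.
Track A: -7, -6, -5, -4, -3, -2. Arithmetic with common difference +1.
Track B: 48, 47, 46, 45, 44, 43. Arithmetic with common difference −1.
Term 13 comes from track A (its 7th entry): -1.
Position 14 falls in track A as its term 8, giving 0.

-1, 0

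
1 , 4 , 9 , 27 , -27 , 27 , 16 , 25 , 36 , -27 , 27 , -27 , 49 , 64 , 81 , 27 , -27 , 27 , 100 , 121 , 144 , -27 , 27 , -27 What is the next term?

169

Positions follow the repeating pattern AAABBB; grouping by letter gives 2 tracks.
Stream A: 1, 4, 9, 16, 25, 36, 49, 64, 81, 100, 121, 144. The squares 1², 2², 3², ….
Stream B: 27, -27, 27, -27, 27, -27, 27, -27, 27, -27, 27, -27. The oscillation 27·(−1)^(n+1).
The 25th slot belongs to stream A; its 13th term is 169.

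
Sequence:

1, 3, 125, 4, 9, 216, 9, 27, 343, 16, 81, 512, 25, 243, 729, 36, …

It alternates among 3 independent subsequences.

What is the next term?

729

Split by position mod 3 into 3 tracks.
Stream A is 1, 4, 9, 16, 25, 36, which is perfect squares starting at 1².
Stream B is 3, 9, 27, 81, 243, which is successive powers of 3.
Stream C is 125, 216, 343, 512, 729, which is consecutive cubes n³ from n = 5.
The 17th slot belongs to stream B; its 6th term is 729.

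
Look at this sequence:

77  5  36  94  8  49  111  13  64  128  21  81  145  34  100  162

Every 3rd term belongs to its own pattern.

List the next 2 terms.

Read the sequence 3 terms at a time; column i is its own pattern.
Stream A is 77, 94, 111, 128, 145, 162, which is linear: a_n = 60 + 17·n.
Stream B is 5, 8, 13, 21, 34, which is Fibonacci-style (each term is the sum of the two before it).
Stream C is 36, 49, 64, 81, 100, which is consecutive squares n² from n = 6.
Position 17 falls in stream B as its term 6, giving 55.
Term 18 comes from stream C (its 6th entry): 121.

55, 121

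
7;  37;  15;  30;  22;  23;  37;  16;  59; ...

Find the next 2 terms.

9, 96

Split by position mod 2 into 2 tracks.
Track A: 7, 15, 22, 37, 59. Fibonacci-style (each term is the sum of the two before it).
Track B: 37, 30, 23, 16. Subtracting 7 each time.
Position 10 → track B, term 5 = 9.
Position 11 → track A, term 6 = 96.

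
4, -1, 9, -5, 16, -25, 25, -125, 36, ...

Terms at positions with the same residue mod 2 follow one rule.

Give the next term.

-625

Taking every 2nd term gives 2 separate tracks.
Track A: 4, 9, 16, 25, 36 — consecutive squares n² from n = 2.
Track B: -1, -5, -25, -125 — multiplying by 5 each time.
Position 10 → track B, term 5 = -625.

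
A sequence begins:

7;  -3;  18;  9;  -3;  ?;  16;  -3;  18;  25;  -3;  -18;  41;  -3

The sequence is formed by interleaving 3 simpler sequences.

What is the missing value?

-18

Read the sequence 3 terms at a time; column i is its own pattern.
Track A = 7, 9, 16, 25, 41: a Fibonacci-like recurrence a_n = a_{n-1} + a_{n-2}.
Track B = -3, -3, -3, -3, -3: constant -3.
Track C = 18, ?, 18, -18: alternating ±18.
Filling track C at index 2 by its rule yields -18.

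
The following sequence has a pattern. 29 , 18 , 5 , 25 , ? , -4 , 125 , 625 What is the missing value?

7

Positions follow the repeating pattern AABB; grouping by letter gives 2 tracks.
Track A: 29, 18, ?, -4 (linear: a_n = 40 − 11·n).
Track B: 5, 25, 125, 625 (successive powers of 5).
The gap is track A's term 3; the rule gives 7.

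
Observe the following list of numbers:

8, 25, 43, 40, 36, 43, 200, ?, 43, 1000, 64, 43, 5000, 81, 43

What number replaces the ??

49

The terms cycle through 3 interleaved subsequences.
Track A: 8, 40, 200, 1000, 5000 — geometric, ×5 each step.
Track B: 25, 36, ?, 64, 81 — consecutive squares n² from n = 5.
Track C: 43, 43, 43, 43, 43 — constant 43.
Track B's pattern makes the blank 49.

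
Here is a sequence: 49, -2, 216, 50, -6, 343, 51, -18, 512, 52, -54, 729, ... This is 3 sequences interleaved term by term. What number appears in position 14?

Read the sequence 3 terms at a time; column i is its own pattern.
Subsequence A: 49, 50, 51, 52 (adding 1 each time).
Subsequence B: -2, -6, -18, -54 (geometric with ratio 3).
Subsequence C: 216, 343, 512, 729 (consecutive cubes n³ from n = 6).
Term 14 comes from subsequence B (its 5th entry): -162.

-162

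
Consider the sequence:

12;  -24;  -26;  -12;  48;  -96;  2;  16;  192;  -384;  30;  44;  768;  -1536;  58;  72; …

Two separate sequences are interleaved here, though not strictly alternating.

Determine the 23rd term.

114

Reading positions in blocks of 4 reveals the pattern AABB — 2 tracks woven together.
Track A: 12, -24, 48, -96, 192, -384, 768, -1536. Geometric with ratio -2.
Track B: -26, -12, 2, 16, 30, 44, 58, 72. Adding 14 each time.
Position 23 → track B, term 11 = 114.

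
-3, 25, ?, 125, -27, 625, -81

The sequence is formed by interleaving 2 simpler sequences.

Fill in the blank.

Taking every 2nd term gives 2 separate tracks.
Track A: -3, ?, -27, -81 — multiplying by 3 each time.
Track B: 25, 125, 625 — successive powers of 5.
So the missing entry in track A is -9.

-9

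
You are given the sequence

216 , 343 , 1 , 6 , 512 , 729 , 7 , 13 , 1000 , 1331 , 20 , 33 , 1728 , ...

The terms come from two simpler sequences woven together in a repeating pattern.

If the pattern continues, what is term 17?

2744

The slot pattern repeats as AABB (period 4), so there are 2 interleaved tracks.
Subsequence A: 216, 343, 512, 729, 1000, 1331, 1728 — consecutive cubes n³ from n = 6.
Subsequence B: 1, 6, 7, 13, 20, 33 — each term equals the sum of the previous two.
Term 17 comes from subsequence A (its 9th entry): 2744.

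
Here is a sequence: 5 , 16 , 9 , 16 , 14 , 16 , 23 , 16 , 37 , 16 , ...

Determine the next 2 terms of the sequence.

The terms cycle through 2 interleaved subsequences.
Track A is 5, 9, 14, 23, 37, which is each term equals the sum of the previous two.
Track B is 16, 16, 16, 16, 16, which is always 16.
Position 11 falls in track A as its term 6, giving 60.
Position 12 falls in track B as its term 6, giving 16.

60, 16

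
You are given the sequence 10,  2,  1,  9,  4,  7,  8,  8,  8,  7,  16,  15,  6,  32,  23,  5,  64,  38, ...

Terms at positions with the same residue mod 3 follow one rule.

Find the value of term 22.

3

Read the sequence 3 terms at a time; column i is its own pattern.
Stream A = 10, 9, 8, 7, 6, 5: arithmetic with common difference −1.
Stream B = 2, 4, 8, 16, 32, 64: powers 2^1, 2^2, 2^3, ….
Stream C = 1, 7, 8, 15, 23, 38: Fibonacci-style (each term is the sum of the two before it).
Position 22 → stream A, term 8 = 3.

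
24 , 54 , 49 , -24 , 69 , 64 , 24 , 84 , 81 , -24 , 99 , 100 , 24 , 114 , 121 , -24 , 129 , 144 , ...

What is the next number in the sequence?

Split by position mod 3 into 3 tracks.
Track A: 24, -24, 24, -24, 24, -24 (alternating ±24).
Track B: 54, 69, 84, 99, 114, 129 (linear: a_n = 39 + 15·n).
Track C: 49, 64, 81, 100, 121, 144 (the squares 7², 8², 9², …).
Position 19 → track A, term 7 = 24.

24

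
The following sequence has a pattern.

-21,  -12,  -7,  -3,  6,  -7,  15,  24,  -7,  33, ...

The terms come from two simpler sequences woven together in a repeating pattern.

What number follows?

The slot pattern repeats as AAB (period 3), so there are 2 interleaved tracks.
Track A is -21, -12, -3, 6, 15, 24, 33, which is adding 9 each time.
Track B is -7, -7, -7, which is always -7.
Term 11 comes from track A (its 8th entry): 42.

42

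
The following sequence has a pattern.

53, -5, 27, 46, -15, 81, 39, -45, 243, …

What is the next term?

Split by position mod 3 into 3 tracks.
Track A: 53, 46, 39 (arithmetic, step −7).
Track B: -5, -15, -45 (a geometric progression (common ratio 3)).
Track C: 27, 81, 243 (successive powers of 3).
Position 10 falls in track A as its term 4, giving 32.

32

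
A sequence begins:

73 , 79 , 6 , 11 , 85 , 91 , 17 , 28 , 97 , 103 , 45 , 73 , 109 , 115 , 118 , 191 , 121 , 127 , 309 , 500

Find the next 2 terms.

Reading positions in blocks of 4 reveals the pattern AABB — 2 tracks woven together.
Track A: 73, 79, 85, 91, 97, 103, 109, 115, 121, 127. Linear: a_n = 67 + 6·n.
Track B: 6, 11, 17, 28, 45, 73, 118, 191, 309, 500. Fibonacci-style (each term is the sum of the two before it).
Term 21 comes from track A (its 11th entry): 133.
Position 22 falls in track A as its term 12, giving 139.

133, 139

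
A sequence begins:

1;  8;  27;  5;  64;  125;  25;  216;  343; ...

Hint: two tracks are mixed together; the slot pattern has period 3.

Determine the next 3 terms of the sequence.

125, 512, 729

The slot pattern repeats as ABB (period 3), so there are 2 interleaved tracks.
Track A: 1, 5, 25. Powers of 5.
Track B: 8, 27, 64, 125, 216, 343. The cubes 2³, 3³, 4³, ….
Term 10 comes from track A (its 4th entry): 125.
Position 11 → track B, term 7 = 512.
Position 12 → track B, term 8 = 729.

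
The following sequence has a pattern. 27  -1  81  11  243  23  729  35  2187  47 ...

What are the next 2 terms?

6561, 59

The terms cycle through 2 interleaved subsequences.
Stream A is 27, 81, 243, 729, 2187, which is successive powers of 3.
Stream B is -1, 11, 23, 35, 47, which is linear: a_n = -13 + 12·n.
The 11th slot belongs to stream A; its 6th term is 6561.
The 12th slot belongs to stream B; its 6th term is 59.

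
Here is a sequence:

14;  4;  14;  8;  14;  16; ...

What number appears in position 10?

Odd-indexed and even-indexed terms follow separate rules.
Track A is 14, 14, 14, which is the constant sequence 14.
Track B is 4, 8, 16, which is geometric with ratio 2.
The 10th slot belongs to track B; its 5th term is 64.

64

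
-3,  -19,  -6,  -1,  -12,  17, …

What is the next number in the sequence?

Taking every 2nd term gives 2 separate tracks.
Track A: -3, -6, -12 (geometric, ×2 each step).
Track B: -19, -1, 17 (arithmetic with common difference +18).
Position 7 falls in track A as its term 4, giving -24.

-24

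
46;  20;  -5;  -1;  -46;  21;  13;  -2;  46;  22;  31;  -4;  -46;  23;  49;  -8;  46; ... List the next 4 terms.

24, 67, -16, -46

Split by position mod 4: positions 1, 5, 9, … form one track, and each other residue class forms its own.
Track A: 46, -46, 46, -46, 46 — oscillating between 46 and -46.
Track B: 20, 21, 22, 23 — adding 1 each time.
Track C: -5, 13, 31, 49 — arithmetic with common difference +18.
Track D: -1, -2, -4, -8 — geometric, ×2 each step.
Term 18 comes from track B (its 5th entry): 24.
Position 19 falls in track C as its term 5, giving 67.
Position 20 falls in track D as its term 5, giving -16.
Term 21 comes from track A (its 6th entry): -46.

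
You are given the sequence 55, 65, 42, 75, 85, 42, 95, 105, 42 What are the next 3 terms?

Positions follow the repeating pattern AAB; grouping by letter gives 2 tracks.
Track A: 55, 65, 75, 85, 95, 105 (arithmetic with common difference +10).
Track B: 42, 42, 42 (always 42).
Position 10 falls in track A as its term 7, giving 115.
Term 11 comes from track A (its 8th entry): 125.
Position 12 falls in track B as its term 4, giving 42.

115, 125, 42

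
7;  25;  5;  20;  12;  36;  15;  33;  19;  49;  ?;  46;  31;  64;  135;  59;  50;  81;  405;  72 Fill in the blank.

45

Split by position mod 4: positions 1, 5, 9, … form one track, and each other residue class forms its own.
Subsequence A: 7, 12, 19, 31, 50. Fibonacci-style (each term is the sum of the two before it).
Subsequence B: 25, 36, 49, 64, 81. Perfect squares starting at 5².
Subsequence C: 5, 15, ?, 135, 405. Geometric, ×3 each step.
Subsequence D: 20, 33, 46, 59, 72. Arithmetic with common difference +13.
Subsequence C's pattern makes the blank 45.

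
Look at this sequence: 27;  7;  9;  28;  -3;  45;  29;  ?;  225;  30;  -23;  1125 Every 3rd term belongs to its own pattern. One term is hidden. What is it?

Split by position mod 3: positions 1, 4, 7, … form one track, and each other residue class forms its own.
Track A is 27, 28, 29, 30, which is arithmetic with common difference +1.
Track B is 7, -3, ?, -23, which is arithmetic, step −10.
Track C is 9, 45, 225, 1125, which is geometric with ratio 5.
Track B's pattern makes the blank -13.

-13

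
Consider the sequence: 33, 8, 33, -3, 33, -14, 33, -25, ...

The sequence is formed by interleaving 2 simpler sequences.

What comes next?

33

Split by position mod 2 into 2 tracks.
Track A = 33, 33, 33, 33: always 33.
Track B = 8, -3, -14, -25: arithmetic, step −11.
Position 9 falls in track A as its term 5, giving 33.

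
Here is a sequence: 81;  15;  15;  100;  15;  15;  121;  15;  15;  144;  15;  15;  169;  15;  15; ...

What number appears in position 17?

Reading positions in blocks of 3 reveals the pattern ABB — 2 tracks woven together.
Track A: 81, 100, 121, 144, 169 — the squares 9², 10², 11², ….
Track B: 15, 15, 15, 15, 15, 15, 15, 15, 15, 15 — always 15.
Position 17 falls in track B as its term 11, giving 15.

15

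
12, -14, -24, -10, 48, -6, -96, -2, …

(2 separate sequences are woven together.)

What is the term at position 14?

Split by position mod 2 into 2 tracks.
Subsequence A: 12, -24, 48, -96 — geometric with ratio -2.
Subsequence B: -14, -10, -6, -2 — adding 4 each time.
Position 14 → subsequence B, term 7 = 10.

10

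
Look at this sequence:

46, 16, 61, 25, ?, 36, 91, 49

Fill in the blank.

76

Split by position mod 2 into 2 tracks.
Stream A = 46, 61, ?, 91: linear: a_n = 31 + 15·n.
Stream B = 16, 25, 36, 49: consecutive squares n² from n = 4.
Stream A's pattern makes the blank 76.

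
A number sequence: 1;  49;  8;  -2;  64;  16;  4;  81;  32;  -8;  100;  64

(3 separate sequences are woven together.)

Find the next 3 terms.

Taking every 3rd term gives 3 separate tracks.
Stream A: 1, -2, 4, -8. Geometric with ratio -2.
Stream B: 49, 64, 81, 100. The squares 7², 8², 9², ….
Stream C: 8, 16, 32, 64. Successive powers of 2.
The 13th slot belongs to stream A; its 5th term is 16.
Term 14 comes from stream B (its 5th entry): 121.
The 15th slot belongs to stream C; its 5th term is 128.

16, 121, 128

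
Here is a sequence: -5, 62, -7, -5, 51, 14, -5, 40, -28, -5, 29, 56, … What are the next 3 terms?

Taking every 3rd term gives 3 separate tracks.
Stream A: -5, -5, -5, -5. The constant sequence -5.
Stream B: 62, 51, 40, 29. Subtracting 11 each time.
Stream C: -7, 14, -28, 56. Multiplying by -2 each time.
The 13th slot belongs to stream A; its 5th term is -5.
Term 14 comes from stream B (its 5th entry): 18.
Term 15 comes from stream C (its 5th entry): -112.

-5, 18, -112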